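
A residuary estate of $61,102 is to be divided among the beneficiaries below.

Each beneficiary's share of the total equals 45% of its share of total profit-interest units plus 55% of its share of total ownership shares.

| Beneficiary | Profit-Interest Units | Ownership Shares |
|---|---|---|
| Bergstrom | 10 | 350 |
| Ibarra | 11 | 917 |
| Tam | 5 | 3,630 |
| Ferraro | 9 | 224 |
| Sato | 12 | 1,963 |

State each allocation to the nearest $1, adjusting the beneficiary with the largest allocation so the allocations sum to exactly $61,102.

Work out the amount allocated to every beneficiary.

Bergstrom: $7,511; Ibarra: $10,785; Tam: $20,145; Ferraro: $6,328; Sato: $16,333

Totals — profit-interest units 47, ownership shares 7,084.
Composite weights (45% profit-interest units + 55% ownership shares): Bergstrom 0.1229; Ibarra 0.1765; Tam 0.3297; Ferraro 0.1036; Sato 0.2673.
Raw shares: Bergstrom 7,510.57; Ibarra 10,785.41; Tam 20,145.61; Ferraro 6,327.82; Sato 16,332.59.
At nearest $1: Bergstrom $7,511; Ibarra $10,785; Tam $20,146; Ferraro $6,328; Sato $16,333. Sum = $61,103.
Difference $61,102 − $61,103 = −$1 applied to largest allocation (Tam): Tam becomes $20,145.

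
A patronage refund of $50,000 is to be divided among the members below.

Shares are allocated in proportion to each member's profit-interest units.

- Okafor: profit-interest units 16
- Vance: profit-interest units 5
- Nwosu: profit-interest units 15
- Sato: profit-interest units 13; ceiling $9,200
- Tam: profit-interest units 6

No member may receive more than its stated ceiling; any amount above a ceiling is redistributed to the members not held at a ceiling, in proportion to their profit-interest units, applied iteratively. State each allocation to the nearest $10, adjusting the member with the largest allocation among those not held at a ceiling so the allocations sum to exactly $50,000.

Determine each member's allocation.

Total profit-interest units = 55.
Unconstrained shares: Okafor 14,545.45; Vance 4,545.45; Nwosu 13,636.36; Sato 11,818.18; Tam 5,454.55.
Cap binds for Sato ($9,200); residual $40,800 reallocated over remaining profit-interest units 42.
Remaining shares: Okafor 15,542.86 → $15,540; Vance 4,857.14 → $4,860; Nwosu 14,571.43 → $14,570; Tam 5,828.57 → $5,830.

Okafor: $15,540 · Vance: $4,860 · Nwosu: $14,570 · Sato: $9,200 · Tam: $5,830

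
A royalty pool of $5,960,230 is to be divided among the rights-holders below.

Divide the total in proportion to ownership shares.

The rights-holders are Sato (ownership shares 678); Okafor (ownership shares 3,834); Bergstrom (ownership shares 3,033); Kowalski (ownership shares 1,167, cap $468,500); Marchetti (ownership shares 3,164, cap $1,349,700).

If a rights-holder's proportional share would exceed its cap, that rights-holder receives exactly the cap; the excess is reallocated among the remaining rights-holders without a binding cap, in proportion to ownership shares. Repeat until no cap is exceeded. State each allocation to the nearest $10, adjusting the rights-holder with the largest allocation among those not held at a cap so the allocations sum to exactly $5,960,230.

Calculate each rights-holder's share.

Sato: $372,210 | Okafor: $2,104,770 | Bergstrom: $1,665,050 | Kowalski: $468,500 | Marchetti: $1,349,700

Combined ownership shares = 11,876.
Proportional shares (ignoring caps): Sato 340,269.11; Okafor 1,924,176.64; Bergstrom 1,522,177.30; Kowalski 585,684.44; Marchetti 1,587,922.51.
Held at cap: Kowalski ($468,500), Marchetti ($1,349,700); balance $4,142,030 reallocated over remaining ownership shares 7,545.
Remaining shares: Sato 372,206.27 → $372,210; Okafor 2,104,777.07 → $2,104,780; Bergstrom 1,665,046.65 → $1,665,050.
Rounding difference −$10 applied to Okafor → $2,104,770.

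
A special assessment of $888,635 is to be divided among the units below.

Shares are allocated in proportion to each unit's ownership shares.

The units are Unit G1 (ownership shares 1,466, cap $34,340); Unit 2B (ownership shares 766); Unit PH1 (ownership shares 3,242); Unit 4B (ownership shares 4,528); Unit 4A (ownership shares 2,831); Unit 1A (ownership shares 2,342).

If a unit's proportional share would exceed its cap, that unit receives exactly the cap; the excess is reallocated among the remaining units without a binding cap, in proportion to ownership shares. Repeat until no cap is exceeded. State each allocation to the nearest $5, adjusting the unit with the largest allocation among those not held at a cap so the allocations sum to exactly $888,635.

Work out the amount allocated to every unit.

Total ownership shares = 15,175.
Pro-rata shares before constraints: Unit G1 85,847.70; Unit 2B 44,856.30; Unit PH1 189,848.74; Unit 4B 265,155.80; Unit 4A 165,780.93; Unit 1A 137,145.51.
Capped: Unit G1 ($34,340); remaining pool $854,295 reallocated over remaining ownership shares 13,709.
Shares after redistribution: Unit 2B 47,734.33 → $47,735; Unit PH1 202,029.64 → $202,030; Unit 4B 282,168.48 → $282,170; Unit 4A 176,417.62 → $176,420; Unit 1A 145,944.92 → $145,945.
Rounding difference −$5 applied to Unit 4B → $282,165.

Unit G1: $34,340 | Unit 2B: $47,735 | Unit PH1: $202,030 | Unit 4B: $282,165 | Unit 4A: $176,420 | Unit 1A: $145,945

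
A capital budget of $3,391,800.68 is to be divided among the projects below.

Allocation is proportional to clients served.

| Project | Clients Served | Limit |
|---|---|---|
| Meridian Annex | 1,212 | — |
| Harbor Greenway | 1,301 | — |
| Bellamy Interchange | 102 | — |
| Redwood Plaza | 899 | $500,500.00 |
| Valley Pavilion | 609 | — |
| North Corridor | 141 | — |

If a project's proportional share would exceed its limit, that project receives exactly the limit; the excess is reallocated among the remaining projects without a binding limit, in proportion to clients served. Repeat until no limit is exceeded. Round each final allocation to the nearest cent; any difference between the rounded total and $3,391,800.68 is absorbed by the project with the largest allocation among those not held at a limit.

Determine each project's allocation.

Sum of clients served: 4,264.
Pro-rata shares before constraints: Meridian Annex 964,085.9344; Harbor Greenway 1,034,881.0236; Bellamy Interchange 81,135.94497; Redwood Plaza 715,109.9464; Valley Pavilion 484,429.3185; North Corridor 112,158.5122.
Cap binds for Redwood Plaza ($500,500.00); balance $2,891,300.68 reallocated over remaining clients served 3,365.
Redistributed shares: Meridian Annex 1,041,383.7813 → $1,041,383.78; Harbor Greenway 1,117,855.0326 → $1,117,855.03; Bellamy Interchange 87,641.2093 → $87,641.21; Valley Pavilion 523,269.5733 → $523,269.57; North Corridor 121,151.0835 → $121,151.08.
Rounding difference +$0.01 applied to Harbor Greenway → $1,117,855.04.

Meridian Annex: $1,041,383.78 | Harbor Greenway: $1,117,855.04 | Bellamy Interchange: $87,641.21 | Redwood Plaza: $500,500.00 | Valley Pavilion: $523,269.57 | North Corridor: $121,151.08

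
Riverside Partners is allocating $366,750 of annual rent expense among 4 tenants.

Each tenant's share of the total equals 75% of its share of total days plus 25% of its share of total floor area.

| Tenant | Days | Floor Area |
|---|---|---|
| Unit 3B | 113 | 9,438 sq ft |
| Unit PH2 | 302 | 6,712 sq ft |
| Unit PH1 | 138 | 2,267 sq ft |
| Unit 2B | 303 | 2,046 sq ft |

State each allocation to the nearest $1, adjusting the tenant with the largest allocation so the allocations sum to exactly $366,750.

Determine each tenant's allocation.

Days total 856; floor area total 20,463.
Composite weights (75% days + 25% floor area): Unit 3B 0.2143; Unit PH2 0.3466; Unit PH1 0.1486; Unit 2B 0.2905.
Pro-rata amounts: Unit 3B 78,599.18; Unit PH2 127,117.19; Unit PH1 54,501.82; Unit 2B 106,531.82.
After rounding ($1): Unit 3B $78,599; Unit PH2 $127,117; Unit PH1 $54,502; Unit 2B $106,532. Sum = $366,750.
Rounded total matches; no reconciliation needed.

Unit 3B: $78,599 | Unit PH2: $127,117 | Unit PH1: $54,502 | Unit 2B: $106,532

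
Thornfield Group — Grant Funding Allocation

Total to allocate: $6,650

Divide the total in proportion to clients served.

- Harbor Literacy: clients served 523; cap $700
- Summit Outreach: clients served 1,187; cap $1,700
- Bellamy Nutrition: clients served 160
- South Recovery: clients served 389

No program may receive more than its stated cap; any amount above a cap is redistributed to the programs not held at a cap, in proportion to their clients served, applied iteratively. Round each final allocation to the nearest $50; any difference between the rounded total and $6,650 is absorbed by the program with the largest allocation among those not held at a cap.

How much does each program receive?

Harbor Literacy: $700 | Summit Outreach: $1,700 | Bellamy Nutrition: $1,250 | South Recovery: $3,000

Sum of clients served: 2,259.
Pro-rata shares before constraints: Harbor Literacy 1,539.60; Summit Outreach 3,494.27; Bellamy Nutrition 471.00; South Recovery 1,145.13.
Held at cap: Harbor Literacy ($700), Summit Outreach ($1,700); residual $4,250 reallocated over remaining clients served 549.
Shares after redistribution: Bellamy Nutrition 1,238.62 → $1,250; South Recovery 3,011.38 → $3,000.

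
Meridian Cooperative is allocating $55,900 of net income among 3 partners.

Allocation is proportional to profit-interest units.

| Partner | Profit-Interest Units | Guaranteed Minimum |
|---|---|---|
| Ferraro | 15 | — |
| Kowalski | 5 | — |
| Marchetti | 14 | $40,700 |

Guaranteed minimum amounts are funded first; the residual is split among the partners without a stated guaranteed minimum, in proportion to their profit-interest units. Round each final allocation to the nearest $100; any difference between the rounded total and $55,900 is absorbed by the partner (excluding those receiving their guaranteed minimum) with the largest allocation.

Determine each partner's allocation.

Fund the minimums — Marchetti $40,700. Residual $15,200.
Residual split over remaining profit-interest units 20: Ferraro 11,400.00 → $11,400; Kowalski 3,800.00 → $3,800.

Ferraro: $11,400; Kowalski: $3,800; Marchetti: $40,700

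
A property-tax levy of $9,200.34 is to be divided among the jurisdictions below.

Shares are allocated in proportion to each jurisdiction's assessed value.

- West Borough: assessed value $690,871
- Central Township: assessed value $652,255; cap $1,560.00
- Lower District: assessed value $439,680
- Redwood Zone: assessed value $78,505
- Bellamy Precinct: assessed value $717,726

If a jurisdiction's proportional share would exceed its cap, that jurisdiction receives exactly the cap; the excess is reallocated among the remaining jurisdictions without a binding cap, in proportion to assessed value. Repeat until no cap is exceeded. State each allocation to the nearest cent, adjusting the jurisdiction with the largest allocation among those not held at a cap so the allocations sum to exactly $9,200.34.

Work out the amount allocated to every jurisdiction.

West Borough: $2,739.54; Central Township: $1,560.00; Lower District: $1,743.48; Redwood Zone: $311.30; Bellamy Precinct: $2,846.02

Total assessed value = 2,579,037.
Pro-rata shares before constraints: West Borough 2,464.5820; Central Township 2,326.8249997; Lower District 1,568.4946; Redwood Zone 280.0552; Bellamy Precinct 2,560.3833.
Cap binds for Central Township ($1,560.00); residual $7,640.34 reallocated over remaining assessed value 1,926,782.
Redistributed shares: West Borough 2,739.5364 → $2,739.54; Lower District 1,743.4794 → $1,743.48; Redwood Zone 311.2988 → $311.30; Bellamy Precinct 2,846.0255 → $2,846.03.
Rounding difference −$0.01 applied to Bellamy Precinct → $2,846.02.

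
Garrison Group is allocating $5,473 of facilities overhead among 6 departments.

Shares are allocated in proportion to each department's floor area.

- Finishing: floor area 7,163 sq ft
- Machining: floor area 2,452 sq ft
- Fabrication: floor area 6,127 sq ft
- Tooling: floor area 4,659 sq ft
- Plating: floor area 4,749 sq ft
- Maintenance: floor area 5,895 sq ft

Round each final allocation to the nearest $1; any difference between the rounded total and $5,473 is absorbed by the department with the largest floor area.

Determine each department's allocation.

Total floor area = 31,045.
Unrounded shares: Finishing 7,163/31,045 × $5,473 = 1,262.78; Machining 2,452/31,045 × $5,473 = 432.27; Fabrication 6,127/31,045 × $5,473 = 1,080.14; Tooling 4,659/31,045 × $5,473 = 821.35; Plating 4,749/31,045 × $5,473 = 837.21; Maintenance 5,895/31,045 × $5,473 = 1,039.24.
Rounded to nearest $1: Finishing $1,263; Machining $432; Fabrication $1,080; Tooling $821; Plating $837; Maintenance $1,039. Sum = $5,472.
Difference $5,473 − $5,472 = +$1 applied to largest floor area (Finishing): Finishing becomes $1,264.

Finishing: $1,264 | Machining: $432 | Fabrication: $1,080 | Tooling: $821 | Plating: $837 | Maintenance: $1,039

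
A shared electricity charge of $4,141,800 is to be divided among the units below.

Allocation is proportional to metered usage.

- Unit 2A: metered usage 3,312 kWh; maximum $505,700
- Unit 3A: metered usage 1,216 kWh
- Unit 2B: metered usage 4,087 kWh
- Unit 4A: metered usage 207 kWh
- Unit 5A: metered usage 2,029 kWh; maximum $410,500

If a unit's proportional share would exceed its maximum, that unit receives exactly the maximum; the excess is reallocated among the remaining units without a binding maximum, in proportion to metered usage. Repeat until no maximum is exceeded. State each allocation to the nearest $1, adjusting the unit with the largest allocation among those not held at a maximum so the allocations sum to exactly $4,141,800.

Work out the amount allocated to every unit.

Combined metered usage = 10,851.
Proportional shares (ignoring caps): Unit 2A 1,264,182.25; Unit 3A 464,144.21; Unit 2B 1,559,997.84; Unit 4A 79,011.39; Unit 5A 774,464.31.
Cap binds for Unit 2A ($505,700), Unit 5A ($410,500); balance $3,225,600 reallocated over remaining metered usage 5,510.
Redistributed shares: Unit 3A 711,856.55 → $711,857; Unit 2B 2,392,563.92 → $2,392,564; Unit 4A 121,179.53 → $121,180.
Rounding difference −$1 applied to Unit 2B → $2,392,563.

Unit 2A: $505,700; Unit 3A: $711,857; Unit 2B: $2,392,563; Unit 4A: $121,180; Unit 5A: $410,500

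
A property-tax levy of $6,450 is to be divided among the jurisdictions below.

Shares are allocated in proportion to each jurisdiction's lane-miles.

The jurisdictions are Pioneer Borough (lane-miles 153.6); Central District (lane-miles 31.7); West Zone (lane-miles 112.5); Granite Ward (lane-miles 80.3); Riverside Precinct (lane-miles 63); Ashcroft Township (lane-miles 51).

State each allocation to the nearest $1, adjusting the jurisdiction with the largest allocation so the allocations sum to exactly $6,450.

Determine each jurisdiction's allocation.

Total lane-miles = 492.1.
Pro-rata amounts: Pioneer Borough 153.6/492.1 × $6,450 = 2,013.25; Central District 31.7/492.1 × $6,450 = 415.49; West Zone 112.5/492.1 × $6,450 = 1,474.55; Granite Ward 80.3/492.1 × $6,450 = 1,052.499; Riverside Precinct 63/492.1 × $6,450 = 825.75; Ashcroft Township 51/492.1 × $6,450 = 668.46.
Rounded to nearest $1: Pioneer Borough $2,013; Central District $415; West Zone $1,475; Granite Ward $1,052; Riverside Precinct $826; Ashcroft Township $668. Sum = $6,449.
Difference $6,450 − $6,449 = +$1 applied to largest allocation (Pioneer Borough): Pioneer Borough becomes $2,014.

Pioneer Borough: $2,014 · Central District: $415 · West Zone: $1,475 · Granite Ward: $1,052 · Riverside Precinct: $826 · Ashcroft Township: $668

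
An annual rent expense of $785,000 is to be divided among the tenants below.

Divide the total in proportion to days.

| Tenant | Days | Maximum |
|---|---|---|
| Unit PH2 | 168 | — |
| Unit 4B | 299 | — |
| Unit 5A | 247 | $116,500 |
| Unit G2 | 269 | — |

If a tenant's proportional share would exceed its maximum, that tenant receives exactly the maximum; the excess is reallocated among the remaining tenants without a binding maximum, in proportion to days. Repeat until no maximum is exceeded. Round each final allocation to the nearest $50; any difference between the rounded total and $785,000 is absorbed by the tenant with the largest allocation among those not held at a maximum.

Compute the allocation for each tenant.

Unit PH2: $152,600 · Unit 4B: $271,550 · Unit 5A: $116,500 · Unit G2: $244,350

Combined days = 983.
Proportional shares (ignoring caps): Unit PH2 134,160.73; Unit 4B 238,774.16; Unit 5A 197,248.22; Unit G2 214,816.89.
Cap binds for Unit 5A ($116,500); remaining pool $668,500 reallocated over remaining days 736.
Remaining shares: Unit PH2 152,592.39 → $152,600; Unit 4B 271,578.12 → $271,600; Unit G2 244,329.48 → $244,350.
Rounding difference −$50 applied to Unit 4B → $271,550.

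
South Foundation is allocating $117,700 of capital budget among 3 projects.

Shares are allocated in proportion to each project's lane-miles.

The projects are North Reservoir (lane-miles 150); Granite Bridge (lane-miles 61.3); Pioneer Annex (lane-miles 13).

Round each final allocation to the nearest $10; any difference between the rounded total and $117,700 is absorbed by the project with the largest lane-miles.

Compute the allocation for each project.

North Reservoir: $78,710 · Granite Bridge: $32,170 · Pioneer Annex: $6,820

Total lane-miles = 150 + 61.3 + 13 = 224.3.
Raw shares: North Reservoir 78,711.55; Granite Bridge 32,166.79; Pioneer Annex 6,821.67.
Rounded to nearest $10: North Reservoir $78,710; Granite Bridge $32,170; Pioneer Annex $6,820. Sum = $117,700.
Sum already equals the total — no adjustment.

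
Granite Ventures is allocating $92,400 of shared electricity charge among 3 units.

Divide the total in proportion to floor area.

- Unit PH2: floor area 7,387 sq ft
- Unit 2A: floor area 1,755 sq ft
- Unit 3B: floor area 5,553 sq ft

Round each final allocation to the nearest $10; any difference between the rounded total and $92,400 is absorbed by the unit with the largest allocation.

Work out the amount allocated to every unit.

Combined floor area = 14,695.
Proportional shares: Unit PH2 7,387/14,695 × $92,400 = 46,448.37; Unit 2A 1,755/14,695 × $92,400 = 11,035.18; Unit 3B 5,553/14,695 × $92,400 = 34,916.45.
After rounding ($10): Unit PH2 $46,450; Unit 2A $11,040; Unit 3B $34,920. Sum = $92,410.
Difference $92,400 − $92,410 = −$10 applied to largest allocation (Unit PH2): Unit PH2 becomes $46,440.

Unit PH2: $46,440 | Unit 2A: $11,040 | Unit 3B: $34,920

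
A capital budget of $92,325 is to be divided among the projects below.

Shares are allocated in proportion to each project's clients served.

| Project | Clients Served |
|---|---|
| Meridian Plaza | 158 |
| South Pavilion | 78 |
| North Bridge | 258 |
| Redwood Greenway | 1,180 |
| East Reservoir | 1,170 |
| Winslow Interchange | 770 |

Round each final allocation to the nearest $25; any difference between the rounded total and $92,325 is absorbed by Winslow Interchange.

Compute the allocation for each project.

Meridian Plaza: $4,025 | South Pavilion: $2,000 | North Bridge: $6,600 | Redwood Greenway: $30,150 | East Reservoir: $29,900 | Winslow Interchange: $19,650

Clients served total: 3,614.
Pro-rata amounts: Meridian Plaza 158/3,614 × $92,325 = 4,036.34; South Pavilion 78/3,614 × $92,325 = 1,992.63; North Bridge 258/3,614 × $92,325 = 6,590.99; Redwood Greenway 1,180/3,614 × $92,325 = 30,144.85; East Reservoir 1,170/3,614 × $92,325 = 29,889.39; Winslow Interchange 770/3,614 × $92,325 = 19,670.79.
At nearest $25: Meridian Plaza $4,025; South Pavilion $2,000; North Bridge $6,600; Redwood Greenway $30,150; East Reservoir $29,900; Winslow Interchange $19,675. Sum = $92,350.
Difference $92,325 − $92,350 = −$25 applied to Winslow Interchange: Winslow Interchange becomes $19,650.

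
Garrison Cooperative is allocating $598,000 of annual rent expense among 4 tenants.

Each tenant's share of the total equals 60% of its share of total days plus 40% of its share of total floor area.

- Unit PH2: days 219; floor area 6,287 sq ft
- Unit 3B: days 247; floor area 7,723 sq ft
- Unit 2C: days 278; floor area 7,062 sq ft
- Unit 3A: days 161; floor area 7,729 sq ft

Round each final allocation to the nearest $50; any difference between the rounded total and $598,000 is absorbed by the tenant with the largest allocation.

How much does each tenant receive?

Unit PH2: $139,050 | Unit 3B: $162,050 | Unit 2C: $168,900 | Unit 3A: $128,000

Totals — days 905, floor area 28,801.
Composite weights (60% days + 40% floor area): Unit PH2 0.2325; Unit 3B 0.2710; Unit 2C 0.2824; Unit 3A 0.2141.
Raw shares: Unit PH2 139,040.85; Unit 3B 162,068.21; Unit 2C 168,868.81; Unit 3A 128,022.13.
At nearest $50: Unit PH2 $139,050; Unit 3B $162,050; Unit 2C $168,850; Unit 3A $128,000. Sum = $597,950.
Difference $598,000 − $597,950 = +$50 applied to largest allocation (Unit 2C): Unit 2C becomes $168,900.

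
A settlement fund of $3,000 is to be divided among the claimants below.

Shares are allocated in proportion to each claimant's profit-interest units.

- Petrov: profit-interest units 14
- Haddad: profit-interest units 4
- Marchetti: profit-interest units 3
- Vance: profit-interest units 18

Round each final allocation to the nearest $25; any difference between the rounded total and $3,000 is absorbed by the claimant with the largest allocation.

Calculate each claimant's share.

Petrov: $1,075; Haddad: $300; Marchetti: $225; Vance: $1,400

Sum of profit-interest units: 39.
Raw shares: Petrov 14/39 × $3,000 = 1,076.92; Haddad 4/39 × $3,000 = 307.69; Marchetti 3/39 × $3,000 = 230.77; Vance 18/39 × $3,000 = 1,384.62.
Rounded to nearest $25: Petrov $1,075; Haddad $300; Marchetti $225; Vance $1,375. Sum = $2,975.
Difference $3,000 − $2,975 = +$25 applied to largest allocation (Vance): Vance becomes $1,400.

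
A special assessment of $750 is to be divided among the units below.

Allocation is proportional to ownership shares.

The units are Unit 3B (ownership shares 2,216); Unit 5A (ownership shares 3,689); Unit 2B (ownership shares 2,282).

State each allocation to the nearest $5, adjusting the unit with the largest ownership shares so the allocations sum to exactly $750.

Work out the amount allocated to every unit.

Unit 3B: $205 | Unit 5A: $335 | Unit 2B: $210

Total ownership shares = 2,216 + 3,689 + 2,282 = 8,187.
Unrounded shares: Unit 3B 203.00; Unit 5A 337.94; Unit 2B 209.05.
Rounded to nearest $5: Unit 3B $205; Unit 5A $340; Unit 2B $210. Sum = $755.
Difference $750 − $755 = −$5 applied to largest ownership shares (Unit 5A): Unit 5A becomes $335.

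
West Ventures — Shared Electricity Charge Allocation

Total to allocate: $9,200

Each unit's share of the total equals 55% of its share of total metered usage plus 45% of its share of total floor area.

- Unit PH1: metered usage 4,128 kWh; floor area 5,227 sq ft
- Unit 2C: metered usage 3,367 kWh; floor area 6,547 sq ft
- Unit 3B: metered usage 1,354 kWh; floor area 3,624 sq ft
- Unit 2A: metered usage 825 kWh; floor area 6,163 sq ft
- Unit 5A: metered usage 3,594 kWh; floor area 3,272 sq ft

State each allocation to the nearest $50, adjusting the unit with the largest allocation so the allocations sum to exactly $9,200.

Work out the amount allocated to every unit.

Unit PH1: $2,450 | Unit 2C: $2,400 | Unit 3B: $1,100 | Unit 2A: $1,350 | Unit 5A: $1,900

Totals — metered usage 13,268, floor area 24,833.
Composite weights (55% metered usage + 45% floor area): Unit PH1 0.2658; Unit 2C 0.2582; Unit 3B 0.1218; Unit 2A 0.1459; Unit 5A 0.2083.
Unrounded shares: Unit PH1 2,445.70; Unit 2C 2,375.54; Unit 3B 1,120.54; Unit 2A 1,342.09; Unit 5A 1,916.13.
At nearest $50: Unit PH1 $2,450; Unit 2C $2,400; Unit 3B $1,100; Unit 2A $1,350; Unit 5A $1,900. Sum = $9,200.
Sum already equals the total — no adjustment.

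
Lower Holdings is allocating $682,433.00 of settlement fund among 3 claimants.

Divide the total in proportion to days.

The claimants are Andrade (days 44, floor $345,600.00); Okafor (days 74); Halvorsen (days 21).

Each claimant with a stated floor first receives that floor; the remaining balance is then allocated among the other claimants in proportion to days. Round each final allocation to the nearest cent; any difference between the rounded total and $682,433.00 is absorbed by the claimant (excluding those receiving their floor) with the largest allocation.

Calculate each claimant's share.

Andrade: $345,600.00 | Okafor: $262,375.18 | Halvorsen: $74,457.82

Guaranteed amounts: Andrade $345,600.00. Residual $336,833.00.
Residual split over remaining days 95: Okafor 262,375.1789 → $262,375.18; Halvorsen 74,457.8211 → $74,457.82.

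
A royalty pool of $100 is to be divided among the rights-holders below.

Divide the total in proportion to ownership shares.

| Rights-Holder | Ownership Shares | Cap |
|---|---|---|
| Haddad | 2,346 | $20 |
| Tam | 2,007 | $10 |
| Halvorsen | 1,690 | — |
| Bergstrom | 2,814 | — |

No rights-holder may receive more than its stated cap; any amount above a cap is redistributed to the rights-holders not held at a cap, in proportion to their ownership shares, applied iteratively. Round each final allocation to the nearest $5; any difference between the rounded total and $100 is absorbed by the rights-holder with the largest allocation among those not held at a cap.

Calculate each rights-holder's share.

Combined ownership shares = 8,857.
Unconstrained shares: Haddad 26.49; Tam 22.66; Halvorsen 19.08; Bergstrom 31.77.
Capped: Haddad ($20), Tam ($10); residual $70 reallocated over remaining ownership shares 4,504.
Shares after redistribution: Halvorsen 26.27 → $25; Bergstrom 43.73 → $45.

Haddad: $20; Tam: $10; Halvorsen: $25; Bergstrom: $45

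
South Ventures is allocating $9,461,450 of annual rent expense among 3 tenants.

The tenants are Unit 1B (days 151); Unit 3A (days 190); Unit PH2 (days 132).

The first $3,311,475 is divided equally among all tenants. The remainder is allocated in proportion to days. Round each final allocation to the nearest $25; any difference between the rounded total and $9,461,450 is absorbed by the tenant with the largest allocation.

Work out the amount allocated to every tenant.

First tranche $3,311,475 split equally: $1,103,825 each.
Remainder $6,149,975 by days (total 473): Unit 1B 1,963,311.26 → $1,963,300; Unit 3A 2,470,391.65 → $2,470,400; Unit PH2 1,716,272.09 → $1,716,275.
Totals: Unit 1B $1,103,825 + $1,963,300 = $3,067,125; Unit 3A $1,103,825 + $2,470,400 = $3,574,225; Unit PH2 $1,103,825 + $1,716,275 = $2,820,100.

Unit 1B: $3,067,125 | Unit 3A: $3,574,225 | Unit PH2: $2,820,100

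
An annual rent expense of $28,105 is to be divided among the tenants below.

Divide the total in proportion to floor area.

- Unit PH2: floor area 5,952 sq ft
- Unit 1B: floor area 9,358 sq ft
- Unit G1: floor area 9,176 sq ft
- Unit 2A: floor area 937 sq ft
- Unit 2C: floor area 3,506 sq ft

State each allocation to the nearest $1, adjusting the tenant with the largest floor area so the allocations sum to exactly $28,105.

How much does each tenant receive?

Unit PH2: $5,782; Unit 1B: $9,092; Unit G1: $8,915; Unit 2A: $910; Unit 2C: $3,406

Total floor area = 28,929.
Pro-rata amounts: Unit PH2 5,952/28,929 × $28,105 = 5,782.47; Unit 1B 9,358/28,929 × $28,105 = 9,091.45; Unit G1 9,176/28,929 × $28,105 = 8,914.64; Unit 2A 937/28,929 × $28,105 = 910.31; Unit 2C 3,506/28,929 × $28,105 = 3,406.14.
After rounding ($1): Unit PH2 $5,782; Unit 1B $9,091; Unit G1 $8,915; Unit 2A $910; Unit 2C $3,406. Sum = $28,104.
Difference $28,105 − $28,104 = +$1 applied to largest floor area (Unit 1B): Unit 1B becomes $9,092.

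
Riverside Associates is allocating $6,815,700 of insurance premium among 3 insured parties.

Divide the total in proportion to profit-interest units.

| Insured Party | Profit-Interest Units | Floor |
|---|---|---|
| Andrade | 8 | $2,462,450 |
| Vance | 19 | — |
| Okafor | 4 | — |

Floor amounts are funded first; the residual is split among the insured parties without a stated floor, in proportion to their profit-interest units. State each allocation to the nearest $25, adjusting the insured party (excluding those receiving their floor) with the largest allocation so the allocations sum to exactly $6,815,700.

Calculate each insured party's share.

Andrade: $2,462,450 | Vance: $3,596,175 | Okafor: $757,075

Fund the minimums — Andrade $2,462,450. Balance $4,353,250.
Balance split over remaining profit-interest units 23: Vance 3,596,163.04 → $3,596,175; Okafor 757,086.96 → $757,075.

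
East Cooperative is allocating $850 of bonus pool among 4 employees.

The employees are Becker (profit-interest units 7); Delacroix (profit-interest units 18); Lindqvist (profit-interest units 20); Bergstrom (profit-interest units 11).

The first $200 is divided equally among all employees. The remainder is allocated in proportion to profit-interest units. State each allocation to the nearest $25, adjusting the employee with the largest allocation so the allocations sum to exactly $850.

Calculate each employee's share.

First tranche $200 split equally: $50 each.
Remainder $650 by profit-interest units (total 56): Becker 81.25 → $75; Delacroix 208.93 → $200; Lindqvist 232.14 → $225; Bergstrom 127.68 → $125.
Rounding difference +$25 on remainder applied to Lindqvist.
Totals: Becker $50 + $75 = $125; Delacroix $50 + $200 = $250; Lindqvist $50 + $250 = $300; Bergstrom $50 + $125 = $175.

Becker: $125; Delacroix: $250; Lindqvist: $300; Bergstrom: $175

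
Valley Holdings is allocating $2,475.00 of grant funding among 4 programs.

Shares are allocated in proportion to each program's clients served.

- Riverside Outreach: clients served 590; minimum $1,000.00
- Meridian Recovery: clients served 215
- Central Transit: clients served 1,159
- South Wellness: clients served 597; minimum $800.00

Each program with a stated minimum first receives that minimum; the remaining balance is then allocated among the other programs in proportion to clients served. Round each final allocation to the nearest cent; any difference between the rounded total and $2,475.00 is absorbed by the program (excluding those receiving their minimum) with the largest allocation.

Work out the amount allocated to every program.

Minimums first: Riverside Outreach $1,000.00; South Wellness $800.00. Balance $675.00.
Balance split over remaining clients served 1,374: Meridian Recovery 105.6223 → $105.62; Central Transit 569.3777 → $569.38.

Riverside Outreach: $1,000.00 | Meridian Recovery: $105.62 | Central Transit: $569.38 | South Wellness: $800.00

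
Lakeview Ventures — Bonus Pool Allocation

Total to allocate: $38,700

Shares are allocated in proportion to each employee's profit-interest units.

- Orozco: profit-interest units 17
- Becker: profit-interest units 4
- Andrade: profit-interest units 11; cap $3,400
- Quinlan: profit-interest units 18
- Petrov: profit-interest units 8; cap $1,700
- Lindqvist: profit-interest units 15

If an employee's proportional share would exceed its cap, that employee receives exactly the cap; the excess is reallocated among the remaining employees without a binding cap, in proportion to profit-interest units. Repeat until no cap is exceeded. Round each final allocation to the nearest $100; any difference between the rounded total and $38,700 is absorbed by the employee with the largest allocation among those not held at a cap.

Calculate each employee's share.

Orozco: $10,600 · Becker: $2,500 · Andrade: $3,400 · Quinlan: $11,200 · Petrov: $1,700 · Lindqvist: $9,300

Sum of profit-interest units: 73.
Pro-rata shares before constraints: Orozco 9,012.33; Becker 2,120.55; Andrade 5,831.51; Quinlan 9,542.47; Petrov 4,241.10; Lindqvist 7,952.05.
Held at cap: Andrade ($3,400), Petrov ($1,700); remaining pool $33,600 reallocated over remaining profit-interest units 54.
Redistributed shares: Orozco 10,577.78 → $10,600; Becker 2,488.89 → $2,500; Quinlan 11,200.00 → $11,200; Lindqvist 9,333.33 → $9,300.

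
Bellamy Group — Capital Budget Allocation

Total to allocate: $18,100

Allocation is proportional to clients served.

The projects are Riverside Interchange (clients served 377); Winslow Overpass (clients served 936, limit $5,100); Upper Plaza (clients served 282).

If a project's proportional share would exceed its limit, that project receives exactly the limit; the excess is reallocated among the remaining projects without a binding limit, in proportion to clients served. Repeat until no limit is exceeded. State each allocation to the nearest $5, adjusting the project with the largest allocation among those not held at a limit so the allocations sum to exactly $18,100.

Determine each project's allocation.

Riverside Interchange: $7,435; Winslow Overpass: $5,100; Upper Plaza: $5,565

Sum of clients served: 1,595.
Pro-rata shares before constraints: Riverside Interchange 4,278.18; Winslow Overpass 10,621.69; Upper Plaza 3,200.13.
Cap binds for Winslow Overpass ($5,100); remaining pool $13,000 reallocated over remaining clients served 659.
Redistributed shares: Riverside Interchange 7,437.03 → $7,435; Upper Plaza 5,562.97 → $5,565.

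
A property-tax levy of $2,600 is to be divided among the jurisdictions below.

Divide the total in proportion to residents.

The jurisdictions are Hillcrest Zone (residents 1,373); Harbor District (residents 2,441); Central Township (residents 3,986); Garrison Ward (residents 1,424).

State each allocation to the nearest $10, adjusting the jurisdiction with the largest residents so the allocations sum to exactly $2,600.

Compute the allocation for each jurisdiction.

Sum of residents: 1,373 + 2,441 + 3,986 + 1,424 = 9,224.
Unrounded shares: Hillcrest Zone 387.01; Harbor District 688.05; Central Township 1,123.55; Garrison Ward 401.39.
At nearest $10: Hillcrest Zone $390; Harbor District $690; Central Township $1,120; Garrison Ward $400. Sum = $2,600.
Rounded total matches; no reconciliation needed.

Hillcrest Zone: $390; Harbor District: $690; Central Township: $1,120; Garrison Ward: $400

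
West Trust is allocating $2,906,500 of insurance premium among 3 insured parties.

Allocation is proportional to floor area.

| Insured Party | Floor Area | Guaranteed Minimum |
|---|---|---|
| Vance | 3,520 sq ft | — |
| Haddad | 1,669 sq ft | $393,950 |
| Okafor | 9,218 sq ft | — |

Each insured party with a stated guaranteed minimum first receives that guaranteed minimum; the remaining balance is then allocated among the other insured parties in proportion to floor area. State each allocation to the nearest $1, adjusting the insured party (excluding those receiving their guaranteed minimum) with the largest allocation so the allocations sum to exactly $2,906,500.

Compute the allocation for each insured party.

Vance: $694,314; Haddad: $393,950; Okafor: $1,818,236

Minimums first: Haddad $393,950. Remaining pool $2,512,550.
Remaining pool split over remaining floor area 12,738: Vance 694,314.34 → $694,314; Okafor 1,818,235.66 → $1,818,236.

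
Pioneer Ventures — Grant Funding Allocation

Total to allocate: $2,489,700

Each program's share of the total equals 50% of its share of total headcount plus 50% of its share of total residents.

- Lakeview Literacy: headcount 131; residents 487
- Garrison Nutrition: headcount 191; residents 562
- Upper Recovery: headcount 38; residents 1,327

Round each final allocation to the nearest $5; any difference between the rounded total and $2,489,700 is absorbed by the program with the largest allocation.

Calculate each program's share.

Totals — headcount 360, residents 2,376.
Blended shares (50% headcount + 50% residents): Lakeview Literacy 0.2844; Garrison Nutrition 0.3835; Upper Recovery 0.3320.
Proportional shares: Lakeview Literacy 708,139.42; Garrison Nutrition 954,908.93; Upper Recovery 826,651.65.
Rounded to nearest $5: Lakeview Literacy $708,140; Garrison Nutrition $954,910; Upper Recovery $826,650. Sum = $2,489,700.
Rounded total matches; no reconciliation needed.

Lakeview Literacy: $708,140 · Garrison Nutrition: $954,910 · Upper Recovery: $826,650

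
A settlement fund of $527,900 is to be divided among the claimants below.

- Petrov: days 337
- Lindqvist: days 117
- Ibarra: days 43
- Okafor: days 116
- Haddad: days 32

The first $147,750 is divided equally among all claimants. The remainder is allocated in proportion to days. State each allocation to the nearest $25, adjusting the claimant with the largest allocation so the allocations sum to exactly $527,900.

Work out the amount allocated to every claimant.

$147,750 shared equally gives $29,550 per claimant.
Remainder $380,150 by days (total 645): Petrov 198,621.01 → $198,625; Lindqvist 68,957.44 → $68,950; Ibarra 25,343.33 → $25,350; Okafor 68,368.06 → $68,375; Haddad 18,860.16 → $18,850.
Totals: Petrov $29,550 + $198,625 = $228,175; Lindqvist $29,550 + $68,950 = $98,500; Ibarra $29,550 + $25,350 = $54,900; Okafor $29,550 + $68,375 = $97,925; Haddad $29,550 + $18,850 = $48,400.

Petrov: $228,175 | Lindqvist: $98,500 | Ibarra: $54,900 | Okafor: $97,925 | Haddad: $48,400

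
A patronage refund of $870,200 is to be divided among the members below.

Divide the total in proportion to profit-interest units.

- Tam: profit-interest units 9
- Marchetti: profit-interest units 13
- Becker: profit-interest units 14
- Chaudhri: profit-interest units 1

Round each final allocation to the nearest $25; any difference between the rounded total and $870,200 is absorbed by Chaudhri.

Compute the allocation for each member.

Tam: $211,675 | Marchetti: $305,750 | Becker: $329,275 | Chaudhri: $23,500

Total profit-interest units = 37.
Unrounded shares: Tam 9/37 × $870,200 = 211,670.27; Marchetti 13/37 × $870,200 = 305,745.95; Becker 14/37 × $870,200 = 329,264.86; Chaudhri 1/37 × $870,200 = 23,518.92.
After rounding ($25): Tam $211,675; Marchetti $305,750; Becker $329,275; Chaudhri $23,525. Sum = $870,225.
Difference $870,200 − $870,225 = −$25 applied to Chaudhri: Chaudhri becomes $23,500.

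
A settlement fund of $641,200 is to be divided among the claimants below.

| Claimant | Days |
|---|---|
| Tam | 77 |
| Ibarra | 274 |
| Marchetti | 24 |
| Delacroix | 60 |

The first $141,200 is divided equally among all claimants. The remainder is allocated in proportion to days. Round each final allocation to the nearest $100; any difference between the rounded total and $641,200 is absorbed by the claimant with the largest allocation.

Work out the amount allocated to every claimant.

Tam: $123,800 | Ibarra: $350,200 | Marchetti: $62,900 | Delacroix: $104,300

Equal tier: $141,200 ÷ 4 = $35,300 apiece.
Remainder $500,000 by days (total 435): Tam 88,505.75 → $88,500; Ibarra 314,942.53 → $314,900; Marchetti 27,586.21 → $27,600; Delacroix 68,965.52 → $69,000.
Totals: Tam $35,300 + $88,500 = $123,800; Ibarra $35,300 + $314,900 = $350,200; Marchetti $35,300 + $27,600 = $62,900; Delacroix $35,300 + $69,000 = $104,300.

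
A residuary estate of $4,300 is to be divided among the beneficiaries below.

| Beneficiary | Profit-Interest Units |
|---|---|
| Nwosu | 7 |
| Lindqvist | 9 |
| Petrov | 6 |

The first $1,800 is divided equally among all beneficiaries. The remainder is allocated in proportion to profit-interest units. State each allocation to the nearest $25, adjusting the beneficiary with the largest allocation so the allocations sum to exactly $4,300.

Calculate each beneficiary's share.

Nwosu: $1,400 · Lindqvist: $1,625 · Petrov: $1,275

$1,800 shared equally gives $600 per beneficiary.
Remainder $2,500 by profit-interest units (total 22): Nwosu 795.45 → $800; Lindqvist 1,022.73 → $1,025; Petrov 681.82 → $675.
Totals: Nwosu $600 + $800 = $1,400; Lindqvist $600 + $1,025 = $1,625; Petrov $600 + $675 = $1,275.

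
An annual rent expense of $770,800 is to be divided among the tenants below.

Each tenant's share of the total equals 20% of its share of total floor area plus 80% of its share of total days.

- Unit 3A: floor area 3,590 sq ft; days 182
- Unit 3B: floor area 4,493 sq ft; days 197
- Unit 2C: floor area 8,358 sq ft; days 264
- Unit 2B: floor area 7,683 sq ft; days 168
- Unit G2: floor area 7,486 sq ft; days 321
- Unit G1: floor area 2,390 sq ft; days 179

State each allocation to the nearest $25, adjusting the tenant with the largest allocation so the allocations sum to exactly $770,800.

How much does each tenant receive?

Totals — floor area 34,000, days 1,311.
Combined weights (20% floor area + 80% days): Unit 3A 0.1322; Unit 3B 0.1466; Unit 2C 0.2103; Unit 2B 0.1477; Unit G2 0.2399; Unit G1 0.1233.
Unrounded shares: Unit 3A 101,882.73; Unit 3B 113,032.42; Unit 2C 162,070.80; Unit 2B 113,855.85; Unit G2 184,927.48; Unit G1 95,030.71.
Rounded to nearest $25: Unit 3A $101,875; Unit 3B $113,025; Unit 2C $162,075; Unit 2B $113,850; Unit G2 $184,925; Unit G1 $95,025. Sum = $770,775.
Difference $770,800 − $770,775 = +$25 applied to largest allocation (Unit G2): Unit G2 becomes $184,950.

Unit 3A: $101,875 | Unit 3B: $113,025 | Unit 2C: $162,075 | Unit 2B: $113,850 | Unit G2: $184,950 | Unit G1: $95,025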